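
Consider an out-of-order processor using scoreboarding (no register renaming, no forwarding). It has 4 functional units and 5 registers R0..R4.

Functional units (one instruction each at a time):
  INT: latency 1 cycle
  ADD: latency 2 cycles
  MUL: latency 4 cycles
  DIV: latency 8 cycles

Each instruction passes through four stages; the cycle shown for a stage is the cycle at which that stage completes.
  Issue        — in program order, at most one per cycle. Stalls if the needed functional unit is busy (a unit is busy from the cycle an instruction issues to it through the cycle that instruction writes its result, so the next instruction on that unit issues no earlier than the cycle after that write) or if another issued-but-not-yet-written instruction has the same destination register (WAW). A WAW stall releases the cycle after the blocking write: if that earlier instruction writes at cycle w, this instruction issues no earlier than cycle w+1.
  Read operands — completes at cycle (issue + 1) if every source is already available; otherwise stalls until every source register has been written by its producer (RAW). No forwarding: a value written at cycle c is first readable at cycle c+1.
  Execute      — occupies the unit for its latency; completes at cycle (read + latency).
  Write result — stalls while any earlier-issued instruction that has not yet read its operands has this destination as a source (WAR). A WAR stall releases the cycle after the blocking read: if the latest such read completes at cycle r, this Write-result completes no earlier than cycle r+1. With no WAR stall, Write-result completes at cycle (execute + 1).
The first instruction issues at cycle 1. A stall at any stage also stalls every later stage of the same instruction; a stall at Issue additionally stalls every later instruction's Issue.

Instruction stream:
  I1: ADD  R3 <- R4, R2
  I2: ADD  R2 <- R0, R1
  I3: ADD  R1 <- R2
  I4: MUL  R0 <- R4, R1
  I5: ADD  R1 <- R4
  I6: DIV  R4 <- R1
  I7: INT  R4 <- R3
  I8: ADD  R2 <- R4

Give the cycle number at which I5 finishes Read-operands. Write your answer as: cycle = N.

cycle 1: I1→ADD
cycle 2: I1 RO
cycle 4: I1 EX
cycle 5: I1 WR R3
cycle 6: I2→ADD
cycle 7: I2 RO
cycle 9: I2 EX
cycle 10: I2 WR R2
cycle 11: I3→ADD
cycle 12: I3 RO, I4→MUL
cycle 14: I3 EX
cycle 15: I3 WR R1
cycle 16: I4 RO, I5→ADD
cycle 17: I5 RO, I6→DIV
cycle 19: I5 EX
cycle 20: I4 EX, I5 WR R1
cycle 21: I4 WR R0, I6 RO
cycle 29: I6 EX
cycle 30: I6 WR R4
cycle 31: I7→INT
cycle 32: I7 RO, I8→ADD
cycle 33: I7 EX
cycle 34: I7 WR R4
cycle 35: I8 RO
cycle 37: I8 EX
cycle 38: I8 WR R2

cycle = 17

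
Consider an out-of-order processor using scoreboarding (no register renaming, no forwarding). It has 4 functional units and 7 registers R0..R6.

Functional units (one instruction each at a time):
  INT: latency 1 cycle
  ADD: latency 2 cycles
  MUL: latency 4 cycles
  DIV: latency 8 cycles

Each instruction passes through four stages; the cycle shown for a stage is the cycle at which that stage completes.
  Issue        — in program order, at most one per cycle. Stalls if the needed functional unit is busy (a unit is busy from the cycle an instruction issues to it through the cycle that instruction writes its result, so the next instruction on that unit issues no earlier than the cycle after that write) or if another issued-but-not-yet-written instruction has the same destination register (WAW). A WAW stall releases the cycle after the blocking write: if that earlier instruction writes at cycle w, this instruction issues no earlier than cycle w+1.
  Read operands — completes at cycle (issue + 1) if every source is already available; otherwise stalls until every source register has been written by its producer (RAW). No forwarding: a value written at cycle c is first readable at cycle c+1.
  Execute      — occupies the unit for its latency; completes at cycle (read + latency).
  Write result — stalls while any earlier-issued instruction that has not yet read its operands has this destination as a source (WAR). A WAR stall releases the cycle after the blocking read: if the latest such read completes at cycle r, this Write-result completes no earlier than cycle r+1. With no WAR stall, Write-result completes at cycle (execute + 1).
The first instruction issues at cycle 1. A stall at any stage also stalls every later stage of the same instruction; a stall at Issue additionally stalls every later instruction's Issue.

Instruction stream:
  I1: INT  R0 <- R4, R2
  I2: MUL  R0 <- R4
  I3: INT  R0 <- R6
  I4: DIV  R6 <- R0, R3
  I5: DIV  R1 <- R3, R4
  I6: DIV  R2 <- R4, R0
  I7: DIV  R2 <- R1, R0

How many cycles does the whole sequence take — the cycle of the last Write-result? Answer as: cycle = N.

cycle = 58

cycle 1: I1 issues→INT
cycle 2: I1 reads
cycle 3: I1 exec-done
cycle 4: I1 writes R0
cycle 5: I2 issues→MUL
cycle 6: I2 reads
cycle 10: I2 exec-done
cycle 11: I2 writes R0
cycle 12: I3 issues→INT
cycle 13: I3 reads · I4 issues→DIV
cycle 14: I3 exec-done
cycle 15: I3 writes R0
cycle 16: I4 reads
cycle 24: I4 exec-done
cycle 25: I4 writes R6
cycle 26: I5 issues→DIV
cycle 27: I5 reads
cycle 35: I5 exec-done
cycle 36: I5 writes R1
cycle 37: I6 issues→DIV
cycle 38: I6 reads
cycle 46: I6 exec-done
cycle 47: I6 writes R2
cycle 48: I7 issues→DIV
cycle 49: I7 reads
cycle 57: I7 exec-done
cycle 58: I7 writes R2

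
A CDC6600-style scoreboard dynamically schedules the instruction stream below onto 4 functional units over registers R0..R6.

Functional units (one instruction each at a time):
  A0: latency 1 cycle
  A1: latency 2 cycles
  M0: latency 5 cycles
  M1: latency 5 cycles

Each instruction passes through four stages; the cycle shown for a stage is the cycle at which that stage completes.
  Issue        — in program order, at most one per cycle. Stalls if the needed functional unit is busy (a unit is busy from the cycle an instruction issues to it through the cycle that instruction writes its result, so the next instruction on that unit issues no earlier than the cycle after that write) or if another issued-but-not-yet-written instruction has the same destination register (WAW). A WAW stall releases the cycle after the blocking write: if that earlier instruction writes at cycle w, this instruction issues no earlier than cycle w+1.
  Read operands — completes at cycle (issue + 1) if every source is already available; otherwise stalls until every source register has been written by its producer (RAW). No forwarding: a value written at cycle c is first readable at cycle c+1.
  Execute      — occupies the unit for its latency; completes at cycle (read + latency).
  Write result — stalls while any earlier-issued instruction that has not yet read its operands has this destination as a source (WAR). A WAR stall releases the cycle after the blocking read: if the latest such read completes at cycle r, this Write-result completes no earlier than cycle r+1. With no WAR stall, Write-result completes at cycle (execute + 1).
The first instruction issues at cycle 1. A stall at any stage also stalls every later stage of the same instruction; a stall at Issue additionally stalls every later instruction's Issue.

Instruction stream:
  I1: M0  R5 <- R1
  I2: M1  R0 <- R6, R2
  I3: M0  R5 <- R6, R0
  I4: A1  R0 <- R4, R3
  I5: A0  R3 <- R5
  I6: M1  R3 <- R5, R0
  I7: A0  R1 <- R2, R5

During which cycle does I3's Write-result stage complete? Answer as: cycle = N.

cycle = 16

cycle 1: I1 issues→M0
cycle 2: I1 reads; I2 issues→M1
cycle 3: I2 reads
cycle 7: I1 exec-done
cycle 8: I1 writes R5; I2 exec-done
cycle 9: I2 writes R0; I3 issues→M0
cycle 10: I3 reads; I4 issues→A1
cycle 11: I4 reads; I5 issues→A0
cycle 13: I4 exec-done
cycle 14: I4 writes R0
cycle 15: I3 exec-done
cycle 16: I3 writes R5
cycle 17: I5 reads
cycle 18: I5 exec-done
cycle 19: I5 writes R3
cycle 20: I6 issues→M1
cycle 21: I6 reads; I7 issues→A0
cycle 22: I7 reads
cycle 23: I7 exec-done
cycle 24: I7 writes R1
cycle 26: I6 exec-done
cycle 27: I6 writes R3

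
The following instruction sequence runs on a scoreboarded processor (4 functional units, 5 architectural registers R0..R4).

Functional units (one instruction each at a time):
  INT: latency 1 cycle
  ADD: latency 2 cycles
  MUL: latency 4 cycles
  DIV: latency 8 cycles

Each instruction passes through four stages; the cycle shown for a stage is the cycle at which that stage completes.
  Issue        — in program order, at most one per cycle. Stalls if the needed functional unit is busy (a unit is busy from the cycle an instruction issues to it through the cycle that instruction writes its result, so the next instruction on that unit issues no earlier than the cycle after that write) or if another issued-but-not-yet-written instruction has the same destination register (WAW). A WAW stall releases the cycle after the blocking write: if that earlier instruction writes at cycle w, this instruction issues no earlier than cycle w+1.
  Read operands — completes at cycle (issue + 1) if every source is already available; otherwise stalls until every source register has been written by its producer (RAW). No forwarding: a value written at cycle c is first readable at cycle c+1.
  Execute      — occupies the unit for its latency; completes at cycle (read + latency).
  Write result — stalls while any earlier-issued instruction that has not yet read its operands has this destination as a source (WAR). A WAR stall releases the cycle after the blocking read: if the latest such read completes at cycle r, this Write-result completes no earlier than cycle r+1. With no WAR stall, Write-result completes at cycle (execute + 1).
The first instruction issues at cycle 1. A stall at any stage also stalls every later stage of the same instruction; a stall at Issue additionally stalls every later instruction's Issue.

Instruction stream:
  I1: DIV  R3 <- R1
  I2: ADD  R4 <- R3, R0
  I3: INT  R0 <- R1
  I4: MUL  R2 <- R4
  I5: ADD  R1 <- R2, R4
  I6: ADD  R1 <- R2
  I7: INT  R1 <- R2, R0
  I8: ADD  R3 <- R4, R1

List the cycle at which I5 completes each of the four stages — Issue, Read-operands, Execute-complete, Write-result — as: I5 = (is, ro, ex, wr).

I5 = (16, 22, 24, 25)

I1 -> (1, 2, 10, 11)
I2 -> (2, 12, 14, 15)  // RAW R3: wait I1 write@11
I3 -> (3, 4, 5, 13)  // WAR R0: wait I2 read@12
I4 -> (4, 16, 20, 21)  // RAW R4: wait I2 write@15
I5 -> (16, 22, 24, 25)  // struct: ADD busy until I2 writes@15, RAW R2: wait I4 write@21
I6 -> (26, 27, 29, 30)  // struct: ADD busy until I5 writes@25
I7 -> (31, 32, 33, 34)  // WAW R1: wait I6 write@30
I8 -> (32, 35, 37, 38)  // RAW R1: wait I7 write@34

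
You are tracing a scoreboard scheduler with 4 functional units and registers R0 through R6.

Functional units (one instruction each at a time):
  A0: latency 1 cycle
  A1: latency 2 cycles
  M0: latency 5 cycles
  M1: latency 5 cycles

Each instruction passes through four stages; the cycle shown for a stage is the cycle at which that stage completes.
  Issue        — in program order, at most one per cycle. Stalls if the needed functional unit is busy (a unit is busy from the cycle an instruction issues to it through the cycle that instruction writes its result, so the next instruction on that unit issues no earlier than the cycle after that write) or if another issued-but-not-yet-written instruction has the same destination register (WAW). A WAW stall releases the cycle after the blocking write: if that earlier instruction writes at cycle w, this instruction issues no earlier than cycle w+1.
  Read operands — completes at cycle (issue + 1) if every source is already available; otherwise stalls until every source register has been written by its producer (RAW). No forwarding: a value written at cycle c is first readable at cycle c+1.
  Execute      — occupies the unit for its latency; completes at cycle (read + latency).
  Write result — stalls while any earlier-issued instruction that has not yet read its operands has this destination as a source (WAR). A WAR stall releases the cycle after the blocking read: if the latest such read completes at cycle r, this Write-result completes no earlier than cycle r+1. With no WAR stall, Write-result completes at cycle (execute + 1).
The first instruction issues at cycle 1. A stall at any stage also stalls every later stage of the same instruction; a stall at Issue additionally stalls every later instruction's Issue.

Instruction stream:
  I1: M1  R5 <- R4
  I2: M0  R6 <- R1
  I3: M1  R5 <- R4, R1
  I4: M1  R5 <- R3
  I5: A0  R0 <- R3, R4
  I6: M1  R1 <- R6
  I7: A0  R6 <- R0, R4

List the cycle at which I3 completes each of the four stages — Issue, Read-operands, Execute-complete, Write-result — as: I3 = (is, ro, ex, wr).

t=1  issue I1 (M1)
t=2  I1 read-ops, issue I2 (M0)
t=3  I2 read-ops
t=7  I1 finished on M1
t=8  I1→R5, I2 finished on M0
t=9  I2→R6, issue I3 (M1)
t=10  I3 read-ops
t=15  I3 finished on M1
t=16  I3→R5
t=17  issue I4 (M1)
t=18  I4 read-ops, issue I5 (A0)
t=19  I5 read-ops
t=20  I5 finished on A0
t=21  I5→R0
t=23  I4 finished on M1
t=24  I4→R5
t=25  issue I6 (M1)
t=26  I6 read-ops, issue I7 (A0)
t=27  I7 read-ops
t=28  I7 finished on A0
t=29  I7→R6
t=31  I6 finished on M1
t=32  I6→R1

I3 = (9, 10, 15, 16)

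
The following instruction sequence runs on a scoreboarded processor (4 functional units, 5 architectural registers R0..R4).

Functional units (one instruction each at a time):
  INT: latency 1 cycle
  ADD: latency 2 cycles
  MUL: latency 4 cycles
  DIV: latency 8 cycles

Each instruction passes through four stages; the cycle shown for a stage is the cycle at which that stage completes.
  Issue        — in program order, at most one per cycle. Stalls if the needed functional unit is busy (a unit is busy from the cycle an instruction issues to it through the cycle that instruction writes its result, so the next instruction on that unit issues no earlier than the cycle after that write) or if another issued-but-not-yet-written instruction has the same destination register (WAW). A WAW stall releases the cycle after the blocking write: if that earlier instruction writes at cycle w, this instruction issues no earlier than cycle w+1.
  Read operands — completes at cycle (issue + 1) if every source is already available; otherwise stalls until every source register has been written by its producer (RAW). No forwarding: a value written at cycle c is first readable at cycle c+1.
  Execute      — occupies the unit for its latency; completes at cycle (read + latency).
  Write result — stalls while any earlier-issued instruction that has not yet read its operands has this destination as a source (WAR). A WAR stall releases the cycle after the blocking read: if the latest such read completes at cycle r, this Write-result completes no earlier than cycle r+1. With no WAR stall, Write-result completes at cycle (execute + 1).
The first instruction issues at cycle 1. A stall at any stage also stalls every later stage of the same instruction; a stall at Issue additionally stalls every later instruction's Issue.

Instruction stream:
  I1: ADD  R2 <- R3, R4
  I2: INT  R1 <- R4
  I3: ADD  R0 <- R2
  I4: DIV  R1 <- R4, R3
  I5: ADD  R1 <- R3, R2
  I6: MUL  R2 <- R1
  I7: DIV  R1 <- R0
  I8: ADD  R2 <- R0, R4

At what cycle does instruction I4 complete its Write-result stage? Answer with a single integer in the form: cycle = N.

  I1 | 1 | 2 | 4 | 5
  I2 | 2 | 3 | 4 | 5
  I3 | 6 | 7 | 9 | 10   struct: ADD busy until I1 writes@5
  I4 | 7 | 8 | 16 | 17
  I5 | 18 | 19 | 21 | 22   WAW R1: wait I4 write@17
  I6 | 19 | 23 | 27 | 28   RAW R1: wait I5 write@22
  I7 | 23 | 24 | 32 | 33   WAW R1: wait I5 write@22
  I8 | 29 | 30 | 32 | 33   WAW R2: wait I6 write@28

cycle = 17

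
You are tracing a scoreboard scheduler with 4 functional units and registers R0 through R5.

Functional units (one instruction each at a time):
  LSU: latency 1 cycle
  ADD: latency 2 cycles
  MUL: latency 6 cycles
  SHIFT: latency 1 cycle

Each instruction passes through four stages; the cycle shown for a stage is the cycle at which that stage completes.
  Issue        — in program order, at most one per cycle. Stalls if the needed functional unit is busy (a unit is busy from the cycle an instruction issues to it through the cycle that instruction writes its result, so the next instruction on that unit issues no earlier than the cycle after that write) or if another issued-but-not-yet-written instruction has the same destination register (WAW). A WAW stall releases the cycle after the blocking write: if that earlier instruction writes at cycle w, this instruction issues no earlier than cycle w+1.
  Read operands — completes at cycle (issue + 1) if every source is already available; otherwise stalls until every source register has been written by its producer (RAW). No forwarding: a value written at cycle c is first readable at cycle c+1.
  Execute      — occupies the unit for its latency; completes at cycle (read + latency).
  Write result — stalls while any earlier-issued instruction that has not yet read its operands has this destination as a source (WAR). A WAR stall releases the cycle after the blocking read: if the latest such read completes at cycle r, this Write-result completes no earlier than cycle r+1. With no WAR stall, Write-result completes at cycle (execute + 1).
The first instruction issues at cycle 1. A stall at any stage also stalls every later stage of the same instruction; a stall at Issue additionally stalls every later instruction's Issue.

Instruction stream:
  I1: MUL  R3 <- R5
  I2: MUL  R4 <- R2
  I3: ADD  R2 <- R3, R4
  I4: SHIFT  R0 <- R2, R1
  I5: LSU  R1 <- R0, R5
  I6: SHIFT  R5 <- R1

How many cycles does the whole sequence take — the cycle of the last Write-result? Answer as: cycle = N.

c1: I1 dispatched to MUL
c2: I1 operands ready
c8: I1 complete
c9: R3←I1
c10: I2 dispatched to MUL
c11: I2 operands ready | I3 dispatched to ADD
c12: I4 dispatched to SHIFT
c13: I5 dispatched to LSU
c17: I2 complete
c18: R4←I2
c19: I3 operands ready
c21: I3 complete
c22: R2←I3
c23: I4 operands ready
c24: I4 complete
c25: R0←I4
c26: I5 operands ready | I6 dispatched to SHIFT
c27: I5 complete
c28: R1←I5
c29: I6 operands ready
c30: I6 complete
c31: R5←I6

cycle = 31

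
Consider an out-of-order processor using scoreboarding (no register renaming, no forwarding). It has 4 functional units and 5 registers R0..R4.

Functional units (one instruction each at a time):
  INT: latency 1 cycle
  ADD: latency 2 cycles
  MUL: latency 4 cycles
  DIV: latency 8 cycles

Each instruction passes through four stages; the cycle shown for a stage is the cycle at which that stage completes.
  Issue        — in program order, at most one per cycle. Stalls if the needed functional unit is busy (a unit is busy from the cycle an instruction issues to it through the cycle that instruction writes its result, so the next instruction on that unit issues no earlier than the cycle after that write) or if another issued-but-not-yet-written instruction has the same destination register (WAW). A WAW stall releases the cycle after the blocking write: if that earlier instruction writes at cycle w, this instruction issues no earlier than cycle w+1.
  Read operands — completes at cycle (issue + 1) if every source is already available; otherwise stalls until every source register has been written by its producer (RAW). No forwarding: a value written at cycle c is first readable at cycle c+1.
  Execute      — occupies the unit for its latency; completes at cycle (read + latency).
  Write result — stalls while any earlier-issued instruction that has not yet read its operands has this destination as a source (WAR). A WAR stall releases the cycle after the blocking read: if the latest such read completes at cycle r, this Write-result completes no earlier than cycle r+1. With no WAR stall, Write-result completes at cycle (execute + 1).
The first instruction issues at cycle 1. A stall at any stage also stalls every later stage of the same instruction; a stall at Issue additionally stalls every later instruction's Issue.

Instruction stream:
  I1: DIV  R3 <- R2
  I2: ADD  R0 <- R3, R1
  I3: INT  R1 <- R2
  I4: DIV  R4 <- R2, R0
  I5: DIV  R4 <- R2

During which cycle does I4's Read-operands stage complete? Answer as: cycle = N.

t=1  I1→DIV
t=2  I1 RO · I2→ADD
t=3  I3→INT
t=4  I3 RO
t=5  I3 EX
t=10  I1 EX
t=11  I1 WR R3
t=12  I2 RO · I4→DIV
t=13  I3 WR R1
t=14  I2 EX
t=15  I2 WR R0
t=16  I4 RO
t=24  I4 EX
t=25  I4 WR R4
t=26  I5→DIV
t=27  I5 RO
t=35  I5 EX
t=36  I5 WR R4

cycle = 16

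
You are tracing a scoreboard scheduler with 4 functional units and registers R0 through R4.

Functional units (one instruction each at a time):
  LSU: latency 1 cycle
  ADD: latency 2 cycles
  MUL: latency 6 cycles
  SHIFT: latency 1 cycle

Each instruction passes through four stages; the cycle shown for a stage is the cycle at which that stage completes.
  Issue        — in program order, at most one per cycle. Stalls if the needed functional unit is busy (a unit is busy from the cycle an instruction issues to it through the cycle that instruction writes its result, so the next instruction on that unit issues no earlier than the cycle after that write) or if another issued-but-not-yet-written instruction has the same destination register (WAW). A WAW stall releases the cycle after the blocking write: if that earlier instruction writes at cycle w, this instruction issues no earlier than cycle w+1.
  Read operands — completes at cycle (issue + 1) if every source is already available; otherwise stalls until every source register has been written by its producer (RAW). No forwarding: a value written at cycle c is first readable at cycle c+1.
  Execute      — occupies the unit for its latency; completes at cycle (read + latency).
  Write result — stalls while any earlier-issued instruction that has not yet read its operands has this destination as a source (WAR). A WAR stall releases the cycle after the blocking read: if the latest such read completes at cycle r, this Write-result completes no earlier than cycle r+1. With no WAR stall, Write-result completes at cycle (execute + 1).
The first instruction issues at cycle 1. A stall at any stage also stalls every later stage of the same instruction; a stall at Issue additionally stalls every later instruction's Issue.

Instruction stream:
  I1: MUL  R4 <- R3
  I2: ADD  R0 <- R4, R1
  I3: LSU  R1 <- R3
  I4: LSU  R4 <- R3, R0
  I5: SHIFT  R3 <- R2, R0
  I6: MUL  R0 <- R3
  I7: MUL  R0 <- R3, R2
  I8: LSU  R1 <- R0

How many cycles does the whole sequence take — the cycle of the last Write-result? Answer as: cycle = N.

t=1  issue I1 (MUL)
t=2  I1 read-ops · issue I2 (ADD)
t=3  issue I3 (LSU)
t=4  I3 read-ops
t=5  I3 finished on LSU
t=8  I1 finished on MUL
t=9  I1→R4
t=10  I2 read-ops
t=11  I3→R1
t=12  I2 finished on ADD · issue I4 (LSU)
t=13  I2→R0 · issue I5 (SHIFT)
t=14  I4 read-ops · I5 read-ops · issue I6 (MUL)
t=15  I4 finished on LSU · I5 finished on SHIFT
t=16  I4→R4 · I5→R3
t=17  I6 read-ops
t=23  I6 finished on MUL
t=24  I6→R0
t=25  issue I7 (MUL)
t=26  I7 read-ops · issue I8 (LSU)
t=32  I7 finished on MUL
t=33  I7→R0
t=34  I8 read-ops
t=35  I8 finished on LSU
t=36  I8→R1

cycle = 36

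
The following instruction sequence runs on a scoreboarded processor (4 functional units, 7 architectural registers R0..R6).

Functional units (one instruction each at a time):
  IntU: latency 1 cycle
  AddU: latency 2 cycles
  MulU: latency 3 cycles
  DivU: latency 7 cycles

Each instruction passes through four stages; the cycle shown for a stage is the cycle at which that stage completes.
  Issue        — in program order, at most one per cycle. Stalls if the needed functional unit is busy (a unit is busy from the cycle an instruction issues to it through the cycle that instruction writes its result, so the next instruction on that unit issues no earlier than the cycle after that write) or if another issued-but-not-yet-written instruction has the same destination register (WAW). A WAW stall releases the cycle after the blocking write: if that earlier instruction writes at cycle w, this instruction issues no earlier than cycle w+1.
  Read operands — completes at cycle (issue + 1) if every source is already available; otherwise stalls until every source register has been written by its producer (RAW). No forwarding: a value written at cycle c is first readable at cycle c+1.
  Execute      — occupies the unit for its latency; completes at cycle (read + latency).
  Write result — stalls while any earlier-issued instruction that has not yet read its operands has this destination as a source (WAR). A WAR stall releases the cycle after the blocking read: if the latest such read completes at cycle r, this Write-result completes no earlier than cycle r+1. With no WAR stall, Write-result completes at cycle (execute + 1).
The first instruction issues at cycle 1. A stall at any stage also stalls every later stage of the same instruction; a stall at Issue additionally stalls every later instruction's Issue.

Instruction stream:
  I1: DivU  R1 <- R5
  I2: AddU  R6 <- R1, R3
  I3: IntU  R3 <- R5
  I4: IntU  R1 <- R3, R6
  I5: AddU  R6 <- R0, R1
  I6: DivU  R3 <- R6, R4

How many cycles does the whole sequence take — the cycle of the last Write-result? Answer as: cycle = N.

cycle 1: I1 issues→DivU
cycle 2: I1 reads | I2 issues→AddU
cycle 3: I3 issues→IntU
cycle 4: I3 reads
cycle 5: I3 exec-done
cycle 9: I1 exec-done
cycle 10: I1 writes R1
cycle 11: I2 reads
cycle 12: I3 writes R3
cycle 13: I2 exec-done | I4 issues→IntU
cycle 14: I2 writes R6
cycle 15: I4 reads | I5 issues→AddU
cycle 16: I4 exec-done | I6 issues→DivU
cycle 17: I4 writes R1
cycle 18: I5 reads
cycle 20: I5 exec-done
cycle 21: I5 writes R6
cycle 22: I6 reads
cycle 29: I6 exec-done
cycle 30: I6 writes R3

cycle = 30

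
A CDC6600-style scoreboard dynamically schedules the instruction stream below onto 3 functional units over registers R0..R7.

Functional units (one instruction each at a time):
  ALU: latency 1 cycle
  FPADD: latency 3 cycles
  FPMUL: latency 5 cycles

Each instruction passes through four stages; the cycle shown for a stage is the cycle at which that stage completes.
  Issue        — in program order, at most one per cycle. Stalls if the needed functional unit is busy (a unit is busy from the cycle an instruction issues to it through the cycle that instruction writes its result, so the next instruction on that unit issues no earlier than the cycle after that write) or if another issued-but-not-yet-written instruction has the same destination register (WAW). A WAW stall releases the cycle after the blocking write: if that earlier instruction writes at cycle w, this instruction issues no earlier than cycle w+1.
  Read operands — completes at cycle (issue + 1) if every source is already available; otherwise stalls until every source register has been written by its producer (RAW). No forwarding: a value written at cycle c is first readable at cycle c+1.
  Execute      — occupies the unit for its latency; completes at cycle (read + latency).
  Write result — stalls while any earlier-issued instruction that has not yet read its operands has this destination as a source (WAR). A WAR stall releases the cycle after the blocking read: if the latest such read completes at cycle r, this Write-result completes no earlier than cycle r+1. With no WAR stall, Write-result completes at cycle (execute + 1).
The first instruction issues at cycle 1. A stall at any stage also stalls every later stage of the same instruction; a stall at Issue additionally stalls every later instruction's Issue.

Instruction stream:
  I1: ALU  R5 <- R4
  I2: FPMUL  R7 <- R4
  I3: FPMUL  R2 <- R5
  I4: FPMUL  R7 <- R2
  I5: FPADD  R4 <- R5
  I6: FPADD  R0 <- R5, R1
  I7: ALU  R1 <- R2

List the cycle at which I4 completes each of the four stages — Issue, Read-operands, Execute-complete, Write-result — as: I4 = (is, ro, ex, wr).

I4 = (18, 19, 24, 25)

cycle 1: issue I1 (ALU)
cycle 2: I1 read-ops · issue I2 (FPMUL)
cycle 3: I1 finished on ALU · I2 read-ops
cycle 4: I1→R5
cycle 8: I2 finished on FPMUL
cycle 9: I2→R7
cycle 10: issue I3 (FPMUL)
cycle 11: I3 read-ops
cycle 16: I3 finished on FPMUL
cycle 17: I3→R2
cycle 18: issue I4 (FPMUL)
cycle 19: I4 read-ops · issue I5 (FPADD)
cycle 20: I5 read-ops
cycle 23: I5 finished on FPADD
cycle 24: I4 finished on FPMUL · I5→R4
cycle 25: I4→R7 · issue I6 (FPADD)
cycle 26: I6 read-ops · issue I7 (ALU)
cycle 27: I7 read-ops
cycle 28: I7 finished on ALU
cycle 29: I6 finished on FPADD · I7→R1
cycle 30: I6→R0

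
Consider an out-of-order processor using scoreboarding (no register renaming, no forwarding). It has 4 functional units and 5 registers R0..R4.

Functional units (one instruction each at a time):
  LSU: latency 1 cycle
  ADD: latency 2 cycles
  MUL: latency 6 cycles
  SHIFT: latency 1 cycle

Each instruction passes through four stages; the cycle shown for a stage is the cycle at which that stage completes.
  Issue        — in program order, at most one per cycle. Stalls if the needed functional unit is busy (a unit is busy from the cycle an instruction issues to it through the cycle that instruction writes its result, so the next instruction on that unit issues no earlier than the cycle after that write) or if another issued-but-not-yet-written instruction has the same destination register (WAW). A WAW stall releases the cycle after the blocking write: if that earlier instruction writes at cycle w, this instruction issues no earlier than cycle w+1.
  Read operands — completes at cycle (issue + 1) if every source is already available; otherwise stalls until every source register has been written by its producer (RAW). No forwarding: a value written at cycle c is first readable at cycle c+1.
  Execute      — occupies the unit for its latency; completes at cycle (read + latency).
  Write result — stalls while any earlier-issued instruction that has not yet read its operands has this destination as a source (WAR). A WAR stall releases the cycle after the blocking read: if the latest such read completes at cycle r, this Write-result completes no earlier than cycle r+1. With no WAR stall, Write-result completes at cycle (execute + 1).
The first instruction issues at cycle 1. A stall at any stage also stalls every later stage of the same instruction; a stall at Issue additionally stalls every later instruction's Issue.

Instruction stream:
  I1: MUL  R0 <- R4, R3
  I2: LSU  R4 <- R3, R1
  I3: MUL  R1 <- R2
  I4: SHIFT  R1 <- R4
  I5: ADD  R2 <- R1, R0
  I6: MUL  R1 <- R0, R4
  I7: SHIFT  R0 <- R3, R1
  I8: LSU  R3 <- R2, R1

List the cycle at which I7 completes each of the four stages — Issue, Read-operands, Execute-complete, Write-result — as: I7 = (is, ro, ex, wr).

I1 -> (1, 2, 8, 9)
I2 -> (2, 3, 4, 5)
I3 -> (10, 11, 17, 18)  // struct: MUL busy until I1 writes@9
I4 -> (19, 20, 21, 22)  // WAW R1: wait I3 write@18
I5 -> (20, 23, 25, 26)  // RAW R1: wait I4 write@22
I6 -> (23, 24, 30, 31)  // WAW R1: wait I4 write@22
I7 -> (24, 32, 33, 34)  // RAW R1: wait I6 write@31
I8 -> (25, 32, 33, 34)  // RAW R1: wait I6 write@31

I7 = (24, 32, 33, 34)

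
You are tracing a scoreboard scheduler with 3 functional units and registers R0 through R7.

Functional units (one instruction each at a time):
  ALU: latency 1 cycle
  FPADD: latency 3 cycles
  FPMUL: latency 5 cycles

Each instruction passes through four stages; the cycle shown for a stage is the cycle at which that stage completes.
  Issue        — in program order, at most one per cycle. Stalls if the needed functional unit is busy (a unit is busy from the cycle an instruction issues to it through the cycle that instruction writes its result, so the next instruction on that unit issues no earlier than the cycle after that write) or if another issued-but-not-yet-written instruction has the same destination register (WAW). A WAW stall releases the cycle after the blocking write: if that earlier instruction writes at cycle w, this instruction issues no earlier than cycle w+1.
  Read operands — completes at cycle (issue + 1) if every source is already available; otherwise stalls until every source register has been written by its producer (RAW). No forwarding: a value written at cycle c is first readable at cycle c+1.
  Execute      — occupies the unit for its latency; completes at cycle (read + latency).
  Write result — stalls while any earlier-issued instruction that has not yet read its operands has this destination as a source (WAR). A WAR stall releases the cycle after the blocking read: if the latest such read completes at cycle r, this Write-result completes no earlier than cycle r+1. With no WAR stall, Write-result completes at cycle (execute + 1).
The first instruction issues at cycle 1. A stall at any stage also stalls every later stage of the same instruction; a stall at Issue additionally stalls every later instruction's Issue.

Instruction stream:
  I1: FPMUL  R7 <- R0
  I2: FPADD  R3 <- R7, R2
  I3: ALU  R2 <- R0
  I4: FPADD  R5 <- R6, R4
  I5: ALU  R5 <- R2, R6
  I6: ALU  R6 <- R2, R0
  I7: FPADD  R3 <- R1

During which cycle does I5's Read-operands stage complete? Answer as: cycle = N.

I1 -> (1, 2, 7, 8)
I2 -> (2, 9, 12, 13)  // RAW R7: wait I1 write@8
I3 -> (3, 4, 5, 10)  // WAR R2: wait I2 read@9
I4 -> (14, 15, 18, 19)  // struct: FPADD busy until I2 writes@13
I5 -> (20, 21, 22, 23)  // WAW R5: wait I4 write@19
I6 -> (24, 25, 26, 27)  // struct: ALU busy until I5 writes@23
I7 -> (25, 26, 29, 30)

cycle = 21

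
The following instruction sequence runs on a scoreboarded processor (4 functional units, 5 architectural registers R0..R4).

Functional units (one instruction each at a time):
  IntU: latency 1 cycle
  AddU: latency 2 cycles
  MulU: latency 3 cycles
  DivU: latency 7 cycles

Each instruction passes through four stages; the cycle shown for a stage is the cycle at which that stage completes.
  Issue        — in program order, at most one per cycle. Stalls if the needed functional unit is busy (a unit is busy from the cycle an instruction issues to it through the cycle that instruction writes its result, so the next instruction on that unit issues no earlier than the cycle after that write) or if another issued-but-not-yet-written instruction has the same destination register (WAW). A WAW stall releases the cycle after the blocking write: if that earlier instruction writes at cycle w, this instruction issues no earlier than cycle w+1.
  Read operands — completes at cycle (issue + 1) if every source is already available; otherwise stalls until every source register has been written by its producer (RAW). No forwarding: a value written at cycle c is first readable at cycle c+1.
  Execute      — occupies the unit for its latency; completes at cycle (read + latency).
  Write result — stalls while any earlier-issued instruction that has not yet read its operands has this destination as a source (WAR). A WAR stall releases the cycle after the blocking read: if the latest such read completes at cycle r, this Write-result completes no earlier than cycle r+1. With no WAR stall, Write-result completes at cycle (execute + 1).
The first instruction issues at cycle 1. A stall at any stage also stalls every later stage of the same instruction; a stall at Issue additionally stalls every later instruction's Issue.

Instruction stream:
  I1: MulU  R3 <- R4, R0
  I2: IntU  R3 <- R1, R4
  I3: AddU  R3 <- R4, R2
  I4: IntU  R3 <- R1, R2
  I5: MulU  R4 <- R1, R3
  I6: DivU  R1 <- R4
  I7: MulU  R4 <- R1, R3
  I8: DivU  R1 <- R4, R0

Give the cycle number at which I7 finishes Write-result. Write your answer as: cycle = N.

cycle = 38

  I1 | 1 | 2 | 5 | 6
  I2 | 7 | 8 | 9 | 10   WAW R3: wait I1 write@6
  I3 | 11 | 12 | 14 | 15   WAW R3: wait I2 write@10
  I4 | 16 | 17 | 18 | 19   WAW R3: wait I3 write@15
  I5 | 17 | 20 | 23 | 24   RAW R3: wait I4 write@19
  I6 | 18 | 25 | 32 | 33   RAW R4: wait I5 write@24
  I7 | 25 | 34 | 37 | 38   struct: MulU busy until I5 writes@24 · RAW R1: wait I6 write@33
  I8 | 34 | 39 | 46 | 47   struct: DivU busy until I6 writes@33 · RAW R4: wait I7 write@38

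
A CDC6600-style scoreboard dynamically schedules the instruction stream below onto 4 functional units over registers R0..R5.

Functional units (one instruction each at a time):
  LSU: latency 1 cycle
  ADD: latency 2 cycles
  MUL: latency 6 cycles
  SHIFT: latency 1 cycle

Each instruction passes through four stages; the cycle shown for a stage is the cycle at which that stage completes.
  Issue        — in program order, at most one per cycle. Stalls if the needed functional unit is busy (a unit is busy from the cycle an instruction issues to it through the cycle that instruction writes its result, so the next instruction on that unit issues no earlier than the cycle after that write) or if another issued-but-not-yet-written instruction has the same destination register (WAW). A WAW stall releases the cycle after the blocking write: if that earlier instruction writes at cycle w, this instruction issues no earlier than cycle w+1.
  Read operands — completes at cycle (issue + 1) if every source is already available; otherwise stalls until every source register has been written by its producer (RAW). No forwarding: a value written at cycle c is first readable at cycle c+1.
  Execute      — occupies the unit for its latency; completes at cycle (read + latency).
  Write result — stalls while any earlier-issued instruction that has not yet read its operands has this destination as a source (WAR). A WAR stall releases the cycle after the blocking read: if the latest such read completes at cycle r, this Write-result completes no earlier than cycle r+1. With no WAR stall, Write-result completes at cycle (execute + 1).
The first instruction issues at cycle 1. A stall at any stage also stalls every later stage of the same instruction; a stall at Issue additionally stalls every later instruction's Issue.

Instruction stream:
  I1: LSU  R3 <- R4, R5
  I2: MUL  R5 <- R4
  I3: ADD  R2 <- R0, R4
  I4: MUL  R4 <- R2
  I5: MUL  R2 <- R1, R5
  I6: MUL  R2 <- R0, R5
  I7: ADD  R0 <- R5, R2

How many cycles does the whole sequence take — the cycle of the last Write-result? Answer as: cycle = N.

cycle = 41

cycle 1: I1→LSU
cycle 2: I1 RO; I2→MUL
cycle 3: I1 EX; I2 RO; I3→ADD
cycle 4: I1 WR R3; I3 RO
cycle 6: I3 EX
cycle 7: I3 WR R2
cycle 9: I2 EX
cycle 10: I2 WR R5
cycle 11: I4→MUL
cycle 12: I4 RO
cycle 18: I4 EX
cycle 19: I4 WR R4
cycle 20: I5→MUL
cycle 21: I5 RO
cycle 27: I5 EX
cycle 28: I5 WR R2
cycle 29: I6→MUL
cycle 30: I6 RO; I7→ADD
cycle 36: I6 EX
cycle 37: I6 WR R2
cycle 38: I7 RO
cycle 40: I7 EX
cycle 41: I7 WR R0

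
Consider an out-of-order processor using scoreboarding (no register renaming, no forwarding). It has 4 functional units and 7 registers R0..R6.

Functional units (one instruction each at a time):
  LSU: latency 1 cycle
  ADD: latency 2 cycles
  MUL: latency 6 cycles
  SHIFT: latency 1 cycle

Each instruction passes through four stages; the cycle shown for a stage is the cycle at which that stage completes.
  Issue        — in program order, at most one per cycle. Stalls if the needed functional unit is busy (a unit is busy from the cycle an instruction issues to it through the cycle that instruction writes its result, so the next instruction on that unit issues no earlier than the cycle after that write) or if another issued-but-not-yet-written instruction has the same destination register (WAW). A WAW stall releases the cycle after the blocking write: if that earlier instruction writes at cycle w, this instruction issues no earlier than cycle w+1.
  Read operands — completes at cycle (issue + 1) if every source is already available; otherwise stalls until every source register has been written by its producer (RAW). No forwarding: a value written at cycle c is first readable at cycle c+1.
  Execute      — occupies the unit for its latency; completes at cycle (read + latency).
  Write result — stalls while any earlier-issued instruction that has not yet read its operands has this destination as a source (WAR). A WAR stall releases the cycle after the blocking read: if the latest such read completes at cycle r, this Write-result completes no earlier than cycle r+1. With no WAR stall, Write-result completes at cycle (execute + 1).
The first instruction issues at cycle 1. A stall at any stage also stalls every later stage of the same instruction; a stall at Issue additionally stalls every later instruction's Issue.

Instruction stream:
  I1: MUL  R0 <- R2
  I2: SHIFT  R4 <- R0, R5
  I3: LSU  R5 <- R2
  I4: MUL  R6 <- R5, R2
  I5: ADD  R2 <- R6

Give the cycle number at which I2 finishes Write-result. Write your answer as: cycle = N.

cycle = 12

c1: I1 issues→MUL
c2: I1 reads · I2 issues→SHIFT
c3: I3 issues→LSU
c4: I3 reads
c5: I3 exec-done
c8: I1 exec-done
c9: I1 writes R0
c10: I2 reads · I4 issues→MUL
c11: I2 exec-done · I3 writes R5 · I5 issues→ADD
c12: I2 writes R4 · I4 reads
c18: I4 exec-done
c19: I4 writes R6
c20: I5 reads
c22: I5 exec-done
c23: I5 writes R2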